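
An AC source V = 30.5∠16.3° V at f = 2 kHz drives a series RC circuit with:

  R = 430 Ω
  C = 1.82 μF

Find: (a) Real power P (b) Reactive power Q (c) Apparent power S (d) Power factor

Step 1 — Angular frequency: ω = 2π·f = 2π·2000 = 1.257e+04 rad/s.
Step 2 — Component impedances:
  R: Z = R = 430 Ω
  C: Z = 1/(jωC) = -j/(ω·C) = 0 - j43.72 Ω
Step 3 — Series combination: Z_total = R + C = 430 - j43.72 Ω = 432.2∠-5.8° Ω.
Step 4 — Source phasor: V = 30.5∠16.3° V = 29.27 + j8.56 V.
Step 5 — Current: I = V / Z = 0.06538 + j0.02656 A = 0.07057∠22.1° A.
Step 6 — Complex power: S = V·I* = 2.141 - j0.2177 VA.
Step 7 — Real power: P = Re(S) = 2.141 W.
Step 8 — Reactive power: Q = Im(S) = -0.2177 VAR.
Step 9 — Apparent power: |S| = 2.152 VA.
Step 10 — Power factor: PF = P/|S| = 0.9949 (leading).

(a) P = 2.141 W  (b) Q = -0.2177 VAR  (c) S = 2.152 VA  (d) PF = 0.9949 (leading)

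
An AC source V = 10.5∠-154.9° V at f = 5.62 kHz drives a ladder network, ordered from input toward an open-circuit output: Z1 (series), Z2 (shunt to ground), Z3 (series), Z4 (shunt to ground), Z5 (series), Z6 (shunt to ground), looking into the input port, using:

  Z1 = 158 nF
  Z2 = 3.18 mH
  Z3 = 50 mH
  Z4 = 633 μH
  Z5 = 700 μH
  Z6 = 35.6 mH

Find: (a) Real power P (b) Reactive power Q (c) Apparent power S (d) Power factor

Step 1 — Angular frequency: ω = 2π·f = 2π·5620 = 3.531e+04 rad/s.
Step 2 — Component impedances:
  Z1: Z = 1/(jωC) = -j/(ω·C) = 0 - j179.2 Ω
  Z2: Z = jωL = j·3.531e+04·0.00318 = 0 + j112.3 Ω
  Z3: Z = jωL = j·3.531e+04·0.05 = 0 + j1766 Ω
  Z4: Z = jωL = j·3.531e+04·0.000633 = 0 + j22.35 Ω
  Z5: Z = jωL = j·3.531e+04·0.0007 = 0 + j24.72 Ω
  Z6: Z = jωL = j·3.531e+04·0.0356 = 0 + j1257 Ω
Step 3 — Ladder network (open output): work backward from the far end, alternating series and parallel combinations. Z_in = 0 - j73.58 Ω = 73.58∠-90.0° Ω.
Step 4 — Source phasor: V = 10.5∠-154.9° V = -9.508 - j4.454 V.
Step 5 — Current: I = V / Z = 0.06053 - j0.1292 A = 0.1427∠-64.9° A.
Step 6 — Complex power: S = V·I* = 0 - j1.498 VA.
Step 7 — Real power: P = Re(S) = 0 W.
Step 8 — Reactive power: Q = Im(S) = -1.498 VAR.
Step 9 — Apparent power: |S| = 1.498 VA.
Step 10 — Power factor: PF = P/|S| = 0 (leading).

(a) P = 0 W  (b) Q = -1.498 VAR  (c) S = 1.498 VA  (d) PF = 0 (leading)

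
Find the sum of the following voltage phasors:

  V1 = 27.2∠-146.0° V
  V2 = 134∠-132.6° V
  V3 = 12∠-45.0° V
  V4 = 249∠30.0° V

Step 1 — Convert each phasor to rectangular form:
  V1 = 27.2·(cos(-146.0°) + j·sin(-146.0°)) = -22.55 - j15.21 V
  V2 = 134·(cos(-132.6°) + j·sin(-132.6°)) = -90.7 - j98.64 V
  V3 = 12·(cos(-45.0°) + j·sin(-45.0°)) = 8.485 - j8.485 V
  V4 = 249·(cos(30.0°) + j·sin(30.0°)) = 215.6 + j124.5 V
Step 2 — Sum components: V_total = 110.9 + j2.168 V.
Step 3 — Convert to polar: |V_total| = 110.9 V, ∠V_total = 1.1°.

V_total = 110.9∠1.1° V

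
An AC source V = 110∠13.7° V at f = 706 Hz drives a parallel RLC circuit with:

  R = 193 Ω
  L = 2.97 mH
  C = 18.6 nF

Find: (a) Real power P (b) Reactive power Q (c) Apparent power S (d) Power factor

Step 1 — Angular frequency: ω = 2π·f = 2π·706 = 4436 rad/s.
Step 2 — Component impedances:
  R: Z = R = 193 Ω
  L: Z = jωL = j·4436·0.00297 = 0 + j13.17 Ω
  C: Z = 1/(jωC) = -j/(ω·C) = 0 - j1.212e+04 Ω
Step 3 — Parallel combination: 1/Z_total = 1/R + 1/L + 1/C; Z_total = 0.8971 + j13.13 Ω = 13.16∠86.1° Ω.
Step 4 — Source phasor: V = 110∠13.7° V = 106.9 + j26.05 V.
Step 5 — Current: I = V / Z = 2.529 - j7.968 A = 8.36∠-72.4° A.
Step 6 — Complex power: S = V·I* = 62.69 + j917.4 VA.
Step 7 — Real power: P = Re(S) = 62.69 W.
Step 8 — Reactive power: Q = Im(S) = 917.4 VAR.
Step 9 — Apparent power: |S| = 919.6 VA.
Step 10 — Power factor: PF = P/|S| = 0.06818 (lagging).

(a) P = 62.69 W  (b) Q = 917.4 VAR  (c) S = 919.6 VA  (d) PF = 0.06818 (lagging)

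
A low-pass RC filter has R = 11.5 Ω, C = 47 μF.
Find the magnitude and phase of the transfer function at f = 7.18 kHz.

Step 1 — Angular frequency: ω = 2π·7180 = 4.511e+04 rad/s.
Step 2 — Transfer function: H(jω) = 1/(1 + jωRC).
Step 3 — Denominator: 1 + jωRC = 1 + j·4.511e+04·11.5·4.7e-05 = 1 + j24.38.
Step 4 — H = 0.001679 - j0.04094.
Step 5 — Magnitude: |H| = 0.04098 (-27.7 dB); phase: φ = -87.7°.

|H| = 0.04098 (-27.7 dB), φ = -87.7°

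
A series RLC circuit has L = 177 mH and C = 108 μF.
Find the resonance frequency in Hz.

Step 1 — Resonance condition Im(Z)=0 gives ω₀ = 1/√(LC).
Step 2 — ω₀ = 1/√(0.177·0.000108) = 228.7 rad/s.
Step 3 — f₀ = ω₀/(2π) = 36.4 Hz.

f₀ = 36.4 Hz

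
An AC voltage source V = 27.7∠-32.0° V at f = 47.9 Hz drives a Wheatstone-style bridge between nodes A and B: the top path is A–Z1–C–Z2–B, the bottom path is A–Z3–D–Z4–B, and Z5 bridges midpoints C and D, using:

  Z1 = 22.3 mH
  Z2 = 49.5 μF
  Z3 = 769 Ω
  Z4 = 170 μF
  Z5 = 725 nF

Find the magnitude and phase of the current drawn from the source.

Step 1 — Angular frequency: ω = 2π·f = 2π·47.9 = 301 rad/s.
Step 2 — Component impedances:
  Z1: Z = jωL = j·301·0.0223 = 0 + j6.712 Ω
  Z2: Z = 1/(jωC) = -j/(ω·C) = 0 - j67.12 Ω
  Z3: Z = R = 769 Ω
  Z4: Z = 1/(jωC) = -j/(ω·C) = 0 - j19.55 Ω
  Z5: Z = 1/(jωC) = -j/(ω·C) = 0 - j4583 Ω
Step 3 — Bridge requires nodal analysis (the Z5 bridge couples midpoints C and D, so the two paths cannot be reduced to a simple series/parallel combination). Setting node B to ground and injecting 1 A at node A, the 3-node admittance system at A, C, D solves to V_A = Z_AB = 4.506 - j58.99 Ω = 59.16∠-85.6° Ω.
Step 4 — Source phasor: V = 27.7∠-32.0° V = 23.49 - j14.68 V.
Step 5 — Ohm's law: I = V / Z_total = (23.49 - j14.68) / (4.506 - j58.99) = 0.2776 + j0.377 A.
Step 6 — Convert to polar: |I| = 0.4682 A, ∠I = 53.6°.

I = 0.4682∠53.6° A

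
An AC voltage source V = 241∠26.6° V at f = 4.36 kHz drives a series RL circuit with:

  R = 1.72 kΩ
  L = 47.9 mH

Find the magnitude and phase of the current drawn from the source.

Step 1 — Angular frequency: ω = 2π·f = 2π·4360 = 2.739e+04 rad/s.
Step 2 — Component impedances:
  R: Z = R = 1720 Ω
  L: Z = jωL = j·2.739e+04·0.0479 = 0 + j1312 Ω
Step 3 — Series combination: Z_total = R + L = 1720 + j1312 Ω = 2163∠37.3° Ω.
Step 4 — Source phasor: V = 241∠26.6° V = 215.5 + j107.9 V.
Step 5 — Ohm's law: I = V / Z_total = (215.5 + j107.9) / (1720 + j1312) = 0.1094 - j0.02076 A.
Step 6 — Convert to polar: |I| = 0.1114 A, ∠I = -10.7°.

I = 0.1114∠-10.7° A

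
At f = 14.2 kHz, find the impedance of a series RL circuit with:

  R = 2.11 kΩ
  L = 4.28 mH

Step 1 — Angular frequency: ω = 2π·f = 2π·1.42e+04 = 8.922e+04 rad/s.
Step 2 — Component impedances:
  R: Z = R = 2110 Ω
  L: Z = jωL = j·8.922e+04·0.00428 = 0 + j381.9 Ω
Step 3 — Series combination: Z_total = R + L = 2110 + j381.9 Ω = 2144∠10.3° Ω.

Z = 2110 + j381.9 Ω = 2144∠10.3° Ω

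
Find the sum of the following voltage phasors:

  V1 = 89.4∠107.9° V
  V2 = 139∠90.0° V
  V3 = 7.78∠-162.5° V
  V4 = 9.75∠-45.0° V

Step 1 — Convert each phasor to rectangular form:
  V1 = 89.4·(cos(107.9°) + j·sin(107.9°)) = -27.48 + j85.07 V
  V2 = 139·(cos(90.0°) + j·sin(90.0°)) = 0 + j139 V
  V3 = 7.78·(cos(-162.5°) + j·sin(-162.5°)) = -7.42 - j2.339 V
  V4 = 9.75·(cos(-45.0°) + j·sin(-45.0°)) = 6.894 - j6.894 V
Step 2 — Sum components: V_total = -28 + j214.8 V.
Step 3 — Convert to polar: |V_total| = 216.7 V, ∠V_total = 97.4°.

V_total = 216.7∠97.4° V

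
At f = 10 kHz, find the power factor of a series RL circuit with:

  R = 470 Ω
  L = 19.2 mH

Step 1 — Angular frequency: ω = 2π·f = 2π·1e+04 = 6.283e+04 rad/s.
Step 2 — Component impedances:
  R: Z = R = 470 Ω
  L: Z = jωL = j·6.283e+04·0.0192 = 0 + j1206 Ω
Step 3 — Series combination: Z_total = R + L = 470 + j1206 Ω = 1295∠68.7° Ω.
Step 4 — Power factor: PF = cos(φ) = Re(Z)/|Z| = 470/1294.7 = 0.363.
Step 5 — Type: Im(Z) = 1206 ⇒ lagging (phase φ = 68.7°).

PF = 0.363 (lagging, φ = 68.7°)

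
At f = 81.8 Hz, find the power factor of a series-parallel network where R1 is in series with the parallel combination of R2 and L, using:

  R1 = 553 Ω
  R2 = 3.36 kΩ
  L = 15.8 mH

Step 1 — Angular frequency: ω = 2π·f = 2π·81.8 = 514 rad/s.
Step 2 — Component impedances:
  R1: Z = R = 553 Ω
  R2: Z = R = 3360 Ω
  L: Z = jωL = j·514·0.0158 = 0 + j8.121 Ω
Step 3 — Parallel branch: R2 || L = 1/(1/R2 + 1/L) = 0.01963 + j8.121 Ω.
Step 4 — Series with R1: Z_total = R1 + (R2 || L) = 553 + j8.121 Ω = 553.1∠0.8° Ω.
Step 5 — Power factor: PF = cos(φ) = Re(Z)/|Z| = 553.02/553.08 = 0.9999.
Step 6 — Type: Im(Z) = 8.121 ⇒ lagging (phase φ = 0.8°).

PF = 0.9999 (lagging, φ = 0.8°)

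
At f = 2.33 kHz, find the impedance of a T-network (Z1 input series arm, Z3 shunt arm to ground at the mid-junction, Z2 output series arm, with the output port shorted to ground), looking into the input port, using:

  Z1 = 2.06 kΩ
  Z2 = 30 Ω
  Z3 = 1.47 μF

Step 1 — Angular frequency: ω = 2π·f = 2π·2330 = 1.464e+04 rad/s.
Step 2 — Component impedances:
  Z1: Z = R = 2060 Ω
  Z2: Z = R = 30 Ω
  Z3: Z = 1/(jωC) = -j/(ω·C) = 0 - j46.47 Ω
Step 3 — With the output port shorted to ground, the output series arm Z2 runs from the junction to ground; the shunt arm Z3 also runs from the junction to ground. They appear in parallel: Z3 || Z2 = 21.17 - j13.67 Ω.
Step 4 — Series with input arm Z1: Z_in = Z1 + (Z3 || Z2) = 2081 - j13.67 Ω = 2081∠-0.4° Ω.

Z = 2081 - j13.67 Ω = 2081∠-0.4° Ω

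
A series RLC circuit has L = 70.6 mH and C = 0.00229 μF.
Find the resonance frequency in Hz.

Step 1 — Resonance condition Im(Z)=0 gives ω₀ = 1/√(LC).
Step 2 — ω₀ = 1/√(0.0706·2.29e-09) = 7.865e+04 rad/s.
Step 3 — f₀ = ω₀/(2π) = 1.252e+04 Hz.

f₀ = 1.252e+04 Hz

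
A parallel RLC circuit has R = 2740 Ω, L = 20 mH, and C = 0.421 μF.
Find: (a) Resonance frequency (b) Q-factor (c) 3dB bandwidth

Step 1 — Resonance: ω₀ = 1/√(LC) = 1/√(0.02·4.21e-07) = 1.09e+04 rad/s.
Step 2 — f₀ = ω₀/(2π) = 1734 Hz.
Step 3 — Parallel Q: Q = R/(ω₀L) = 2740/(1.09e+04·0.02) = 12.57.
Step 4 — Bandwidth: Δω = ω₀/Q = 866.9 rad/s; BW = Δω/(2π) = 138 Hz.

(a) f₀ = 1734 Hz  (b) Q = 12.57  (c) BW = 138 Hz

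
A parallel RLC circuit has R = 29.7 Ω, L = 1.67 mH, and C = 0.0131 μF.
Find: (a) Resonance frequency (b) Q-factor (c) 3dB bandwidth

Step 1 — Resonance: ω₀ = 1/√(LC) = 1/√(0.00167·1.31e-08) = 2.138e+05 rad/s.
Step 2 — f₀ = ω₀/(2π) = 3.403e+04 Hz.
Step 3 — Parallel Q: Q = R/(ω₀L) = 29.7/(2.138e+05·0.00167) = 0.08318.
Step 4 — Bandwidth: Δω = ω₀/Q = 2.57e+06 rad/s; BW = Δω/(2π) = 4.091e+05 Hz.

(a) f₀ = 3.403e+04 Hz  (b) Q = 0.08318  (c) BW = 4.091e+05 Hz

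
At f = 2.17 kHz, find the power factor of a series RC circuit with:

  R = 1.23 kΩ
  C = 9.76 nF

Step 1 — Angular frequency: ω = 2π·f = 2π·2170 = 1.363e+04 rad/s.
Step 2 — Component impedances:
  R: Z = R = 1230 Ω
  C: Z = 1/(jωC) = -j/(ω·C) = 0 - j7515 Ω
Step 3 — Series combination: Z_total = R + C = 1230 - j7515 Ω = 7615∠-80.7° Ω.
Step 4 — Power factor: PF = cos(φ) = Re(Z)/|Z| = 1230/7615 = 0.1615.
Step 5 — Type: Im(Z) = -7515 ⇒ leading (phase φ = -80.7°).

PF = 0.1615 (leading, φ = -80.7°)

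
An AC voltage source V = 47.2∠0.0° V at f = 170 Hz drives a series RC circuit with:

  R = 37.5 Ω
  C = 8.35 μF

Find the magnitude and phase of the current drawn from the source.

Step 1 — Angular frequency: ω = 2π·f = 2π·170 = 1068 rad/s.
Step 2 — Component impedances:
  R: Z = R = 37.5 Ω
  C: Z = 1/(jωC) = -j/(ω·C) = 0 - j112.1 Ω
Step 3 — Series combination: Z_total = R + C = 37.5 - j112.1 Ω = 118.2∠-71.5° Ω.
Step 4 — Source phasor: V = 47.2∠0.0° V = 47.2 V.
Step 5 — Ohm's law: I = V / Z_total = (47.2) / (37.5 - j112.1) = 0.1266 + j0.3786 A.
Step 6 — Convert to polar: |I| = 0.3992 A, ∠I = 71.5°.

I = 0.3992∠71.5° A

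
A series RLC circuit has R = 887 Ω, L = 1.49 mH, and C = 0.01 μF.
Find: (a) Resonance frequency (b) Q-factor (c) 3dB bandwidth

Step 1 — Resonance: ω₀ = 1/√(LC) = 1/√(0.00149·1e-08) = 2.591e+05 rad/s.
Step 2 — f₀ = ω₀/(2π) = 4.123e+04 Hz.
Step 3 — Series Q: Q = ω₀L/R = 2.591e+05·0.00149/887 = 0.4352.
Step 4 — Bandwidth: Δω = ω₀/Q = 5.953e+05 rad/s; BW = Δω/(2π) = 9.475e+04 Hz.

(a) f₀ = 4.123e+04 Hz  (b) Q = 0.4352  (c) BW = 9.475e+04 Hz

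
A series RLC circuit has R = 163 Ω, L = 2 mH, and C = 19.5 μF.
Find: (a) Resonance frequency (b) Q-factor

Step 1 — Resonance condition Im(Z)=0 gives ω₀ = 1/√(LC).
Step 2 — ω₀ = 1/√(0.002·1.95e-05) = 5064 rad/s.
Step 3 — f₀ = ω₀/(2π) = 805.9 Hz.
Step 4 — Series Q: Q = ω₀L/R = 5064·0.002/163 = 0.06213.

(a) f₀ = 805.9 Hz  (b) Q = 0.06213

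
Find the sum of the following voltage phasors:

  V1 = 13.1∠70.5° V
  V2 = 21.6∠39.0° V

Step 1 — Convert each phasor to rectangular form:
  V1 = 13.1·(cos(70.5°) + j·sin(70.5°)) = 4.373 + j12.35 V
  V2 = 21.6·(cos(39.0°) + j·sin(39.0°)) = 16.79 + j13.59 V
Step 2 — Sum components: V_total = 21.16 + j25.94 V.
Step 3 — Convert to polar: |V_total| = 33.48 V, ∠V_total = 50.8°.

V_total = 33.48∠50.8° V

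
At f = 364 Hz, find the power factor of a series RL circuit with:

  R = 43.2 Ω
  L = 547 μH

Step 1 — Angular frequency: ω = 2π·f = 2π·364 = 2287 rad/s.
Step 2 — Component impedances:
  R: Z = R = 43.2 Ω
  L: Z = jωL = j·2287·0.000547 = 0 + j1.251 Ω
Step 3 — Series combination: Z_total = R + L = 43.2 + j1.251 Ω = 43.22∠1.7° Ω.
Step 4 — Power factor: PF = cos(φ) = Re(Z)/|Z| = 43.2/43.218 = 0.9996.
Step 5 — Type: Im(Z) = 1.251 ⇒ lagging (phase φ = 1.7°).

PF = 0.9996 (lagging, φ = 1.7°)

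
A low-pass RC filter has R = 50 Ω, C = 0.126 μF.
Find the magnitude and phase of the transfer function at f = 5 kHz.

Step 1 — Angular frequency: ω = 2π·5000 = 3.142e+04 rad/s.
Step 2 — Transfer function: H(jω) = 1/(1 + jωRC).
Step 3 — Denominator: 1 + jωRC = 1 + j·3.142e+04·50·1.26e-07 = 1 + j0.1979.
Step 4 — H = 0.9623 - j0.1905.
Step 5 — Magnitude: |H| = 0.981 (-0.2 dB); phase: φ = -11.2°.

|H| = 0.981 (-0.2 dB), φ = -11.2°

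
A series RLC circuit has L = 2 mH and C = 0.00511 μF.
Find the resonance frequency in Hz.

Step 1 — Resonance condition Im(Z)=0 gives ω₀ = 1/√(LC).
Step 2 — ω₀ = 1/√(0.002·5.11e-09) = 3.128e+05 rad/s.
Step 3 — f₀ = ω₀/(2π) = 4.978e+04 Hz.

f₀ = 4.978e+04 Hz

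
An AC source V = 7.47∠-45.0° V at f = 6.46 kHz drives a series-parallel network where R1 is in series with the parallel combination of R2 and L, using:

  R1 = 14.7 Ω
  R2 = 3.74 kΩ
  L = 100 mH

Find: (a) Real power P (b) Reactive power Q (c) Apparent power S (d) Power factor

Step 1 — Angular frequency: ω = 2π·f = 2π·6460 = 4.059e+04 rad/s.
Step 2 — Component impedances:
  R1: Z = R = 14.7 Ω
  R2: Z = R = 3740 Ω
  L: Z = jωL = j·4.059e+04·0.1 = 0 + j4059 Ω
Step 3 — Parallel branch: R2 || L = 1/(1/R2 + 1/L) = 2023 + j1864 Ω.
Step 4 — Series with R1: Z_total = R1 + (R2 || L) = 2037 + j1864 Ω = 2761∠42.5° Ω.
Step 5 — Source phasor: V = 7.47∠-45.0° V = 5.282 - j5.282 V.
Step 6 — Current: I = V / Z = 0.0001203 - j0.002703 A = 0.002705∠-87.5° A.
Step 7 — Complex power: S = V·I* = 0.01491 + j0.01364 VA.
Step 8 — Real power: P = Re(S) = 0.01491 W.
Step 9 — Reactive power: Q = Im(S) = 0.01364 VAR.
Step 10 — Apparent power: |S| = 0.02021 VA.
Step 11 — Power factor: PF = P/|S| = 0.7378 (lagging).

(a) P = 0.01491 W  (b) Q = 0.01364 VAR  (c) S = 0.02021 VA  (d) PF = 0.7378 (lagging)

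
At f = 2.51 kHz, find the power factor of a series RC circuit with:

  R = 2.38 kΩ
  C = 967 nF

Step 1 — Angular frequency: ω = 2π·f = 2π·2510 = 1.577e+04 rad/s.
Step 2 — Component impedances:
  R: Z = R = 2380 Ω
  C: Z = 1/(jωC) = -j/(ω·C) = 0 - j65.57 Ω
Step 3 — Series combination: Z_total = R + C = 2380 - j65.57 Ω = 2381∠-1.6° Ω.
Step 4 — Power factor: PF = cos(φ) = Re(Z)/|Z| = 2380/2381 = 0.9996.
Step 5 — Type: Im(Z) = -65.57 ⇒ leading (phase φ = -1.6°).

PF = 0.9996 (leading, φ = -1.6°)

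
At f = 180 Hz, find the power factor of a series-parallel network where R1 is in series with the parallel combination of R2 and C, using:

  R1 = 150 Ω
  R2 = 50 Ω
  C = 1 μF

Step 1 — Angular frequency: ω = 2π·f = 2π·180 = 1131 rad/s.
Step 2 — Component impedances:
  R1: Z = R = 150 Ω
  R2: Z = R = 50 Ω
  C: Z = 1/(jωC) = -j/(ω·C) = 0 - j884.2 Ω
Step 3 — Parallel branch: R2 || C = 1/(1/R2 + 1/C) = 49.84 - j2.818 Ω.
Step 4 — Series with R1: Z_total = R1 + (R2 || C) = 199.8 - j2.818 Ω = 199.9∠-0.8° Ω.
Step 5 — Power factor: PF = cos(φ) = Re(Z)/|Z| = 199.84/199.86 = 0.9999.
Step 6 — Type: Im(Z) = -2.818 ⇒ leading (phase φ = -0.8°).

PF = 0.9999 (leading, φ = -0.8°)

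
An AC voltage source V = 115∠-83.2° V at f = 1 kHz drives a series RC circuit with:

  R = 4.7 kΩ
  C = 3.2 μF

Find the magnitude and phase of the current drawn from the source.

Step 1 — Angular frequency: ω = 2π·f = 2π·1000 = 6283 rad/s.
Step 2 — Component impedances:
  R: Z = R = 4700 Ω
  C: Z = 1/(jωC) = -j/(ω·C) = 0 - j49.74 Ω
Step 3 — Series combination: Z_total = R + C = 4700 - j49.74 Ω = 4700∠-0.6° Ω.
Step 4 — Source phasor: V = 115∠-83.2° V = 13.62 - j114.2 V.
Step 5 — Ohm's law: I = V / Z_total = (13.62 - j114.2) / (4700 - j49.74) = 0.003154 - j0.02426 A.
Step 6 — Convert to polar: |I| = 0.02447 A, ∠I = -82.6°.

I = 0.02447∠-82.6° A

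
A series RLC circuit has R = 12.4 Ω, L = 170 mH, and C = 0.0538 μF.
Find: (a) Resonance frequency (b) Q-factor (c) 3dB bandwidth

Step 1 — Resonance: ω₀ = 1/√(LC) = 1/√(0.17·5.38e-08) = 1.046e+04 rad/s.
Step 2 — f₀ = ω₀/(2π) = 1664 Hz.
Step 3 — Series Q: Q = ω₀L/R = 1.046e+04·0.17/12.4 = 143.4.
Step 4 — Bandwidth: Δω = ω₀/Q = 72.94 rad/s; BW = Δω/(2π) = 11.61 Hz.

(a) f₀ = 1664 Hz  (b) Q = 143.4  (c) BW = 11.61 Hz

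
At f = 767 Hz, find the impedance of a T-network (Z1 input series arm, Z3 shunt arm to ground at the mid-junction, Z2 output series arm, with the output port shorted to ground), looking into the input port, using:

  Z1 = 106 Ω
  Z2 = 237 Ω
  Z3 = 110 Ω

Step 1 — Angular frequency: ω = 2π·f = 2π·767 = 4819 rad/s.
Step 2 — Component impedances:
  Z1: Z = R = 106 Ω
  Z2: Z = R = 237 Ω
  Z3: Z = R = 110 Ω
Step 3 — With the output port shorted to ground, the output series arm Z2 runs from the junction to ground; the shunt arm Z3 also runs from the junction to ground. They appear in parallel: Z3 || Z2 = 75.13 Ω.
Step 4 — Series with input arm Z1: Z_in = Z1 + (Z3 || Z2) = 181.1 Ω = 181.1∠0.0° Ω.

Z = 181.1 Ω = 181.1∠0.0° Ω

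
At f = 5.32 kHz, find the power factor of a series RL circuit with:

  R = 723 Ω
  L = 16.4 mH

Step 1 — Angular frequency: ω = 2π·f = 2π·5320 = 3.343e+04 rad/s.
Step 2 — Component impedances:
  R: Z = R = 723 Ω
  L: Z = jωL = j·3.343e+04·0.0164 = 0 + j548.2 Ω
Step 3 — Series combination: Z_total = R + L = 723 + j548.2 Ω = 907.3∠37.2° Ω.
Step 4 — Power factor: PF = cos(φ) = Re(Z)/|Z| = 723/907.33 = 0.7968.
Step 5 — Type: Im(Z) = 548.2 ⇒ lagging (phase φ = 37.2°).

PF = 0.7968 (lagging, φ = 37.2°)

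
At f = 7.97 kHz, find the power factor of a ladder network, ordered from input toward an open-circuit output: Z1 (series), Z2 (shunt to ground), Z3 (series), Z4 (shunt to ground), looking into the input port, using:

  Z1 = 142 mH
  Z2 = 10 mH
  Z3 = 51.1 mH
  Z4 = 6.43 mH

Step 1 — Angular frequency: ω = 2π·f = 2π·7970 = 5.008e+04 rad/s.
Step 2 — Component impedances:
  Z1: Z = jωL = j·5.008e+04·0.142 = 0 + j7111 Ω
  Z2: Z = jωL = j·5.008e+04·0.01 = 0 + j500.8 Ω
  Z3: Z = jωL = j·5.008e+04·0.0511 = 0 + j2559 Ω
  Z4: Z = jωL = j·5.008e+04·0.00643 = 0 + j322 Ω
Step 3 — Ladder network (open output): work backward from the far end, alternating series and parallel combinations. Z_in = 0 + j7538 Ω = 7538∠90.0° Ω.
Step 4 — Power factor: PF = cos(φ) = Re(Z)/|Z| = 0/7538 = 0.
Step 5 — Type: Im(Z) = 7538 ⇒ lagging (phase φ = 90.0°).

PF = 0 (lagging, φ = 90.0°)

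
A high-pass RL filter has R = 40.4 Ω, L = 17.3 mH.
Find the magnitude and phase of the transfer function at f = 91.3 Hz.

Step 1 — Angular frequency: ω = 2π·91.3 = 573.7 rad/s.
Step 2 — Transfer function: H(jω) = jωL/(R + jωL).
Step 3 — Numerator jωL = j·9.924; denominator R + jωL = 40.4 + j9.924.
Step 4 — H = 0.05691 + j0.2317.
Step 5 — Magnitude: |H| = 0.2386 (-12.4 dB); phase: φ = 76.2°.

|H| = 0.2386 (-12.4 dB), φ = 76.2°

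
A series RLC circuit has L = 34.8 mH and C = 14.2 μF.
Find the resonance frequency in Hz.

Step 1 — Resonance condition Im(Z)=0 gives ω₀ = 1/√(LC).
Step 2 — ω₀ = 1/√(0.0348·1.42e-05) = 1423 rad/s.
Step 3 — f₀ = ω₀/(2π) = 226.4 Hz.

f₀ = 226.4 Hz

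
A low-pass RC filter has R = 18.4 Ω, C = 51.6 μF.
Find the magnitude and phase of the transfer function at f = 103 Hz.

Step 1 — Angular frequency: ω = 2π·103 = 647.2 rad/s.
Step 2 — Transfer function: H(jω) = 1/(1 + jωRC).
Step 3 — Denominator: 1 + jωRC = 1 + j·647.2·18.4·5.16e-05 = 1 + j0.6144.
Step 4 — H = 0.7259 - j0.446.
Step 5 — Magnitude: |H| = 0.852 (-1.4 dB); phase: φ = -31.6°.

|H| = 0.852 (-1.4 dB), φ = -31.6°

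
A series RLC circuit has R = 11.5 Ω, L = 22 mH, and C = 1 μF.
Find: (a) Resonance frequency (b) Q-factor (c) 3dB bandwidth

Step 1 — Resonance: ω₀ = 1/√(LC) = 1/√(0.022·1e-06) = 6742 rad/s.
Step 2 — f₀ = ω₀/(2π) = 1073 Hz.
Step 3 — Series Q: Q = ω₀L/R = 6742·0.022/11.5 = 12.9.
Step 4 — Bandwidth: Δω = ω₀/Q = 522.7 rad/s; BW = Δω/(2π) = 83.19 Hz.

(a) f₀ = 1073 Hz  (b) Q = 12.9  (c) BW = 83.19 Hz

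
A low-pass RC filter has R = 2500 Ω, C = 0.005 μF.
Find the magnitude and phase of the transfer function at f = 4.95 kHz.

Step 1 — Angular frequency: ω = 2π·4950 = 3.11e+04 rad/s.
Step 2 — Transfer function: H(jω) = 1/(1 + jωRC).
Step 3 — Denominator: 1 + jωRC = 1 + j·3.11e+04·2500·5e-09 = 1 + j0.3888.
Step 4 — H = 0.8687 - j0.3377.
Step 5 — Magnitude: |H| = 0.932 (-0.6 dB); phase: φ = -21.2°.

|H| = 0.932 (-0.6 dB), φ = -21.2°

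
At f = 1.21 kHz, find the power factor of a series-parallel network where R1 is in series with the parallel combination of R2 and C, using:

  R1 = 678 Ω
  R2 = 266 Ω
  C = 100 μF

Step 1 — Angular frequency: ω = 2π·f = 2π·1210 = 7603 rad/s.
Step 2 — Component impedances:
  R1: Z = R = 678 Ω
  R2: Z = R = 266 Ω
  C: Z = 1/(jωC) = -j/(ω·C) = 0 - j1.315 Ω
Step 3 — Parallel branch: R2 || C = 1/(1/R2 + 1/C) = 0.006504 - j1.315 Ω.
Step 4 — Series with R1: Z_total = R1 + (R2 || C) = 678 - j1.315 Ω = 678∠-0.1° Ω.
Step 5 — Power factor: PF = cos(φ) = Re(Z)/|Z| = 678/678 = 1.
Step 6 — Type: Im(Z) = -1.315 ⇒ leading (phase φ = -0.1°).

PF = 1 (leading, φ = -0.1°)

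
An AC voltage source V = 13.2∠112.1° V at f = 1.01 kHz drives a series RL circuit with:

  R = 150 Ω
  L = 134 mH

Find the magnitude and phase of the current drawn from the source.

Step 1 — Angular frequency: ω = 2π·f = 2π·1010 = 6346 rad/s.
Step 2 — Component impedances:
  R: Z = R = 150 Ω
  L: Z = jωL = j·6346·0.134 = 0 + j850.4 Ω
Step 3 — Series combination: Z_total = R + L = 150 + j850.4 Ω = 863.5∠80.0° Ω.
Step 4 — Source phasor: V = 13.2∠112.1° V = -4.966 + j12.23 V.
Step 5 — Ohm's law: I = V / Z_total = (-4.966 + j12.23) / (150 + j850.4) = 0.01295 + j0.008124 A.
Step 6 — Convert to polar: |I| = 0.01529 A, ∠I = 32.1°.

I = 0.01529∠32.1° A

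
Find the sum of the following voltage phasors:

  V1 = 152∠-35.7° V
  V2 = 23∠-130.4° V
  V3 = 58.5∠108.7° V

Step 1 — Convert each phasor to rectangular form:
  V1 = 152·(cos(-35.7°) + j·sin(-35.7°)) = 123.4 - j88.7 V
  V2 = 23·(cos(-130.4°) + j·sin(-130.4°)) = -14.91 - j17.52 V
  V3 = 58.5·(cos(108.7°) + j·sin(108.7°)) = -18.76 + j55.41 V
Step 2 — Sum components: V_total = 89.77 - j50.8 V.
Step 3 — Convert to polar: |V_total| = 103.2 V, ∠V_total = -29.5°.

V_total = 103.2∠-29.5° V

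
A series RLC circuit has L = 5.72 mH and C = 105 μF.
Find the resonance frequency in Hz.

Step 1 — Resonance condition Im(Z)=0 gives ω₀ = 1/√(LC).
Step 2 — ω₀ = 1/√(0.00572·0.000105) = 1290 rad/s.
Step 3 — f₀ = ω₀/(2π) = 205.4 Hz.

f₀ = 205.4 Hz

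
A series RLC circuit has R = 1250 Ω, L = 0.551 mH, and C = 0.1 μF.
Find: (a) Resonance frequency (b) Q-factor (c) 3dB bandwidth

Step 1 — Resonance: ω₀ = 1/√(LC) = 1/√(0.000551·1e-07) = 1.347e+05 rad/s.
Step 2 — f₀ = ω₀/(2π) = 2.144e+04 Hz.
Step 3 — Series Q: Q = ω₀L/R = 1.347e+05·0.000551/1250 = 0.05938.
Step 4 — Bandwidth: Δω = ω₀/Q = 2.269e+06 rad/s; BW = Δω/(2π) = 3.611e+05 Hz.

(a) f₀ = 2.144e+04 Hz  (b) Q = 0.05938  (c) BW = 3.611e+05 Hz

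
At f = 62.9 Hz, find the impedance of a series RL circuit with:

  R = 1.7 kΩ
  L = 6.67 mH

Step 1 — Angular frequency: ω = 2π·f = 2π·62.9 = 395.2 rad/s.
Step 2 — Component impedances:
  R: Z = R = 1700 Ω
  L: Z = jωL = j·395.2·0.00667 = 0 + j2.636 Ω
Step 3 — Series combination: Z_total = R + L = 1700 + j2.636 Ω = 1700∠0.1° Ω.

Z = 1700 + j2.636 Ω = 1700∠0.1° Ω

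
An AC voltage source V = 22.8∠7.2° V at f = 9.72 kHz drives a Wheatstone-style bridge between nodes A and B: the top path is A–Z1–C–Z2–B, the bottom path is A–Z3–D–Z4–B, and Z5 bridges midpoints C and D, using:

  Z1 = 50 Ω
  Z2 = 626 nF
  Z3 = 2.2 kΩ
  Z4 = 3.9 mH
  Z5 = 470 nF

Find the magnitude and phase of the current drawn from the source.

Step 1 — Angular frequency: ω = 2π·f = 2π·9720 = 6.107e+04 rad/s.
Step 2 — Component impedances:
  Z1: Z = R = 50 Ω
  Z2: Z = 1/(jωC) = -j/(ω·C) = 0 - j26.16 Ω
  Z3: Z = R = 2200 Ω
  Z4: Z = jωL = j·6.107e+04·0.0039 = 0 + j238.2 Ω
  Z5: Z = 1/(jωC) = -j/(ω·C) = 0 - j34.84 Ω
Step 3 — Bridge requires nodal analysis (the Z5 bridge couples midpoints C and D, so the two paths cannot be reduced to a simple series/parallel combination). Setting node B to ground and injecting 1 A at node A, the 3-node admittance system at A, C, D solves to V_A = Z_AB = 48.91 - j30.27 Ω = 57.51∠-31.8° Ω.
Step 4 — Source phasor: V = 22.8∠7.2° V = 22.62 + j2.858 V.
Step 5 — Ohm's law: I = V / Z_total = (22.62 + j2.858) / (48.91 - j30.27) = 0.3083 + j0.2492 A.
Step 6 — Convert to polar: |I| = 0.3964 A, ∠I = 39.0°.

I = 0.3964∠39.0° A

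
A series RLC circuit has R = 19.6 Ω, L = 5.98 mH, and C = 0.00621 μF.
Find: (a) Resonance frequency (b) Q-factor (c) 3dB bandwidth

Step 1 — Resonance: ω₀ = 1/√(LC) = 1/√(0.00598·6.21e-09) = 1.641e+05 rad/s.
Step 2 — f₀ = ω₀/(2π) = 2.612e+04 Hz.
Step 3 — Series Q: Q = ω₀L/R = 1.641e+05·0.00598/19.6 = 50.07.
Step 4 — Bandwidth: Δω = ω₀/Q = 3278 rad/s; BW = Δω/(2π) = 521.6 Hz.

(a) f₀ = 2.612e+04 Hz  (b) Q = 50.07  (c) BW = 521.6 Hz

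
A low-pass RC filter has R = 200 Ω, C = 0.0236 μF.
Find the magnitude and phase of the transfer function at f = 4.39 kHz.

Step 1 — Angular frequency: ω = 2π·4390 = 2.758e+04 rad/s.
Step 2 — Transfer function: H(jω) = 1/(1 + jωRC).
Step 3 — Denominator: 1 + jωRC = 1 + j·2.758e+04·200·2.36e-08 = 1 + j0.1302.
Step 4 — H = 0.9833 - j0.128.
Step 5 — Magnitude: |H| = 0.9916 (-0.1 dB); phase: φ = -7.4°.

|H| = 0.9916 (-0.1 dB), φ = -7.4°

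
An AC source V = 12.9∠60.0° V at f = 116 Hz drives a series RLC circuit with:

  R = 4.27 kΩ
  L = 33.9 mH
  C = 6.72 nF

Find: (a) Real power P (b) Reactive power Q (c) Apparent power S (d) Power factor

Step 1 — Angular frequency: ω = 2π·f = 2π·116 = 728.8 rad/s.
Step 2 — Component impedances:
  R: Z = R = 4270 Ω
  L: Z = jωL = j·728.8·0.0339 = 0 + j24.71 Ω
  C: Z = 1/(jωC) = -j/(ω·C) = 0 - j2.042e+05 Ω
Step 3 — Series combination: Z_total = R + L + C = 4270 - j2.041e+05 Ω = 2.042e+05∠-88.8° Ω.
Step 4 — Source phasor: V = 12.9∠60.0° V = 6.45 + j11.17 V.
Step 5 — Current: I = V / Z = -5.404e-05 + j3.273e-05 A = 6.318e-05∠148.8° A.
Step 6 — Complex power: S = V·I* = 1.704e-05 - j0.0008148 VA.
Step 7 — Real power: P = Re(S) = 1.704e-05 W.
Step 8 — Reactive power: Q = Im(S) = -0.0008148 VAR.
Step 9 — Apparent power: |S| = 0.000815 VA.
Step 10 — Power factor: PF = P/|S| = 0.02091 (leading).

(a) P = 1.704e-05 W  (b) Q = -0.0008148 VAR  (c) S = 0.000815 VA  (d) PF = 0.02091 (leading)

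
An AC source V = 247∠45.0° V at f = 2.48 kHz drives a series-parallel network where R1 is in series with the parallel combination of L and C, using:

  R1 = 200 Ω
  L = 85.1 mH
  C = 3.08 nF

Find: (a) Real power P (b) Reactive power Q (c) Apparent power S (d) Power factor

Step 1 — Angular frequency: ω = 2π·f = 2π·2480 = 1.558e+04 rad/s.
Step 2 — Component impedances:
  R1: Z = R = 200 Ω
  L: Z = jωL = j·1.558e+04·0.0851 = 0 + j1326 Ω
  C: Z = 1/(jωC) = -j/(ω·C) = 0 - j2.084e+04 Ω
Step 3 — Parallel branch: L || C = 1/(1/L + 1/C) = 0 + j1416 Ω.
Step 4 — Series with R1: Z_total = R1 + (L || C) = 200 + j1416 Ω = 1430∠82.0° Ω.
Step 5 — Source phasor: V = 247∠45.0° V = 174.7 + j174.7 V.
Step 6 — Current: I = V / Z = 0.138 - j0.1038 A = 0.1727∠-37.0° A.
Step 7 — Complex power: S = V·I* = 5.965 + j42.24 VA.
Step 8 — Real power: P = Re(S) = 5.965 W.
Step 9 — Reactive power: Q = Im(S) = 42.24 VAR.
Step 10 — Apparent power: |S| = 42.66 VA.
Step 11 — Power factor: PF = P/|S| = 0.1398 (lagging).

(a) P = 5.965 W  (b) Q = 42.24 VAR  (c) S = 42.66 VA  (d) PF = 0.1398 (lagging)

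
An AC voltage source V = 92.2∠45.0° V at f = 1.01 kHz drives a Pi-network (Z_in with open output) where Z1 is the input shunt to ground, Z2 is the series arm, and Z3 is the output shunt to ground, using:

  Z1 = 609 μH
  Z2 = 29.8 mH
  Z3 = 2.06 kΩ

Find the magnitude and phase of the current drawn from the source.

Step 1 — Angular frequency: ω = 2π·f = 2π·1010 = 6346 rad/s.
Step 2 — Component impedances:
  Z1: Z = jωL = j·6346·0.000609 = 0 + j3.865 Ω
  Z2: Z = jωL = j·6346·0.0298 = 0 + j189.1 Ω
  Z3: Z = R = 2060 Ω
Step 3 — With open output, the series arm Z2 and the output shunt Z3 appear in series to ground: Z2 + Z3 = 2060 + j189.1 Ω.
Step 4 — Parallel with input shunt Z1: Z_in = Z1 || (Z2 + Z3) = 0.007187 + j3.864 Ω = 3.864∠89.9° Ω.
Step 5 — Source phasor: V = 92.2∠45.0° V = 65.2 + j65.2 V.
Step 6 — Ohm's law: I = V / Z_total = (65.2 + j65.2) / (0.007187 + j3.864) = 16.9 - j16.84 A.
Step 7 — Convert to polar: |I| = 23.86 A, ∠I = -44.9°.

I = 23.86∠-44.9° A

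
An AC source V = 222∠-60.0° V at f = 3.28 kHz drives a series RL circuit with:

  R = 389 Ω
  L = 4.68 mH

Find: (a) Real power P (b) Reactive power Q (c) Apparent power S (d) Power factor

Step 1 — Angular frequency: ω = 2π·f = 2π·3280 = 2.061e+04 rad/s.
Step 2 — Component impedances:
  R: Z = R = 389 Ω
  L: Z = jωL = j·2.061e+04·0.00468 = 0 + j96.45 Ω
Step 3 — Series combination: Z_total = R + L = 389 + j96.45 Ω = 400.8∠13.9° Ω.
Step 4 — Source phasor: V = 222∠-60.0° V = 111 - j192.3 V.
Step 5 — Current: I = V / Z = 0.1534 - j0.5323 A = 0.5539∠-73.9° A.
Step 6 — Complex power: S = V·I* = 119.4 + j29.59 VA.
Step 7 — Real power: P = Re(S) = 119.4 W.
Step 8 — Reactive power: Q = Im(S) = 29.59 VAR.
Step 9 — Apparent power: |S| = 123 VA.
Step 10 — Power factor: PF = P/|S| = 0.9706 (lagging).

(a) P = 119.4 W  (b) Q = 29.59 VAR  (c) S = 123 VA  (d) PF = 0.9706 (lagging)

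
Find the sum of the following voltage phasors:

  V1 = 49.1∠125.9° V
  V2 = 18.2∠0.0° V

Step 1 — Convert each phasor to rectangular form:
  V1 = 49.1·(cos(125.9°) + j·sin(125.9°)) = -28.79 + j39.77 V
  V2 = 18.2·(cos(0.0°) + j·sin(0.0°)) = 18.2 V
Step 2 — Sum components: V_total = -10.59 + j39.77 V.
Step 3 — Convert to polar: |V_total| = 41.16 V, ∠V_total = 104.9°.

V_total = 41.16∠104.9° V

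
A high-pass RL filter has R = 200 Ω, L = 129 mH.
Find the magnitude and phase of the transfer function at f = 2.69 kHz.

Step 1 — Angular frequency: ω = 2π·2690 = 1.69e+04 rad/s.
Step 2 — Transfer function: H(jω) = jωL/(R + jωL).
Step 3 — Numerator jωL = j·2180; denominator R + jωL = 200 + j2180.
Step 4 — H = 0.9917 + j0.09096.
Step 5 — Magnitude: |H| = 0.9958 (-0.0 dB); phase: φ = 5.2°.

|H| = 0.9958 (-0.0 dB), φ = 5.2°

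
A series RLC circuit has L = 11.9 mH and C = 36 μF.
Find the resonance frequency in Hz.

Step 1 — Resonance condition Im(Z)=0 gives ω₀ = 1/√(LC).
Step 2 — ω₀ = 1/√(0.0119·3.6e-05) = 1528 rad/s.
Step 3 — f₀ = ω₀/(2π) = 243.2 Hz.

f₀ = 243.2 Hz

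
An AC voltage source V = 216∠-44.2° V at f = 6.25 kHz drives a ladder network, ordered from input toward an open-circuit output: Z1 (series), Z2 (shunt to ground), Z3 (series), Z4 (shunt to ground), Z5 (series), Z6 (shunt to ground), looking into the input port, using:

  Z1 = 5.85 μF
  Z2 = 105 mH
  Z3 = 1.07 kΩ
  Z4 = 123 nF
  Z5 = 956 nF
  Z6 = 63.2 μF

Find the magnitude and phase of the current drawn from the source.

Step 1 — Angular frequency: ω = 2π·f = 2π·6250 = 3.927e+04 rad/s.
Step 2 — Component impedances:
  Z1: Z = 1/(jωC) = -j/(ω·C) = 0 - j4.353 Ω
  Z2: Z = jωL = j·3.927e+04·0.105 = 0 + j4123 Ω
  Z3: Z = R = 1070 Ω
  Z4: Z = 1/(jωC) = -j/(ω·C) = 0 - j207 Ω
  Z5: Z = 1/(jωC) = -j/(ω·C) = 0 - j26.64 Ω
  Z6: Z = 1/(jωC) = -j/(ω·C) = 0 - j0.4029 Ω
Step 3 — Ladder network (open output): work backward from the far end, alternating series and parallel combinations. Z_in = 1013 + j236.1 Ω = 1041∠13.1° Ω.
Step 4 — Source phasor: V = 216∠-44.2° V = 154.9 - j150.6 V.
Step 5 — Ohm's law: I = V / Z_total = (154.9 - j150.6) / (1013 + j236.1) = 0.1121 - j0.1747 A.
Step 6 — Convert to polar: |I| = 0.2076 A, ∠I = -57.3°.

I = 0.2076∠-57.3° A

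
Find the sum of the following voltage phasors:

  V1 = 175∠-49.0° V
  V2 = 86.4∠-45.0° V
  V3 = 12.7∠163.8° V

Step 1 — Convert each phasor to rectangular form:
  V1 = 175·(cos(-49.0°) + j·sin(-49.0°)) = 114.8 - j132.1 V
  V2 = 86.4·(cos(-45.0°) + j·sin(-45.0°)) = 61.09 - j61.09 V
  V3 = 12.7·(cos(163.8°) + j·sin(163.8°)) = -12.2 + j3.543 V
Step 2 — Sum components: V_total = 163.7 - j189.6 V.
Step 3 — Convert to polar: |V_total| = 250.5 V, ∠V_total = -49.2°.

V_total = 250.5∠-49.2° V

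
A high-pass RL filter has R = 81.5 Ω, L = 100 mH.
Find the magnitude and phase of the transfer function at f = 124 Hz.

Step 1 — Angular frequency: ω = 2π·124 = 779.1 rad/s.
Step 2 — Transfer function: H(jω) = jωL/(R + jωL).
Step 3 — Numerator jωL = j·77.91; denominator R + jωL = 81.5 + j77.91.
Step 4 — H = 0.4775 + j0.4995.
Step 5 — Magnitude: |H| = 0.691 (-3.2 dB); phase: φ = 46.3°.

|H| = 0.691 (-3.2 dB), φ = 46.3°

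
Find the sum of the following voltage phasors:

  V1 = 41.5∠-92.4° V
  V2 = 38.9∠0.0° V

Step 1 — Convert each phasor to rectangular form:
  V1 = 41.5·(cos(-92.4°) + j·sin(-92.4°)) = -1.738 - j41.46 V
  V2 = 38.9·(cos(0.0°) + j·sin(0.0°)) = 38.9 V
Step 2 — Sum components: V_total = 37.16 - j41.46 V.
Step 3 — Convert to polar: |V_total| = 55.68 V, ∠V_total = -48.1°.

V_total = 55.68∠-48.1° V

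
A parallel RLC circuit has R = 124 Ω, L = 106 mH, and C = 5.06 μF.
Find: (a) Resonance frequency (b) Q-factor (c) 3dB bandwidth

Step 1 — Resonance: ω₀ = 1/√(LC) = 1/√(0.106·5.06e-06) = 1365 rad/s.
Step 2 — f₀ = ω₀/(2π) = 217.3 Hz.
Step 3 — Parallel Q: Q = R/(ω₀L) = 124/(1365·0.106) = 0.8567.
Step 4 — Bandwidth: Δω = ω₀/Q = 1594 rad/s; BW = Δω/(2π) = 253.7 Hz.

(a) f₀ = 217.3 Hz  (b) Q = 0.8567  (c) BW = 253.7 Hz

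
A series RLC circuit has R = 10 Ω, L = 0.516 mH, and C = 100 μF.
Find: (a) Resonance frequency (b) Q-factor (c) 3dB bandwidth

Step 1 — Resonance: ω₀ = 1/√(LC) = 1/√(0.000516·0.0001) = 4402 rad/s.
Step 2 — f₀ = ω₀/(2π) = 700.6 Hz.
Step 3 — Series Q: Q = ω₀L/R = 4402·0.000516/10 = 0.2272.
Step 4 — Bandwidth: Δω = ω₀/Q = 1.938e+04 rad/s; BW = Δω/(2π) = 3084 Hz.

(a) f₀ = 700.6 Hz  (b) Q = 0.2272  (c) BW = 3084 Hz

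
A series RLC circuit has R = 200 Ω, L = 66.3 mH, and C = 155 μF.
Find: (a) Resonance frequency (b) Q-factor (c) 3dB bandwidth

Step 1 — Resonance: ω₀ = 1/√(LC) = 1/√(0.0663·0.000155) = 311.9 rad/s.
Step 2 — f₀ = ω₀/(2π) = 49.65 Hz.
Step 3 — Series Q: Q = ω₀L/R = 311.9·0.0663/200 = 0.1034.
Step 4 — Bandwidth: Δω = ω₀/Q = 3017 rad/s; BW = Δω/(2π) = 480.1 Hz.

(a) f₀ = 49.65 Hz  (b) Q = 0.1034  (c) BW = 480.1 Hz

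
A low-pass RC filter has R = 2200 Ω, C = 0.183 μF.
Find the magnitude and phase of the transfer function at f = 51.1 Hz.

Step 1 — Angular frequency: ω = 2π·51.1 = 321.1 rad/s.
Step 2 — Transfer function: H(jω) = 1/(1 + jωRC).
Step 3 — Denominator: 1 + jωRC = 1 + j·321.1·2200·1.83e-07 = 1 + j0.1293.
Step 4 — H = 0.9836 - j0.1271.
Step 5 — Magnitude: |H| = 0.9917 (-0.1 dB); phase: φ = -7.4°.

|H| = 0.9917 (-0.1 dB), φ = -7.4°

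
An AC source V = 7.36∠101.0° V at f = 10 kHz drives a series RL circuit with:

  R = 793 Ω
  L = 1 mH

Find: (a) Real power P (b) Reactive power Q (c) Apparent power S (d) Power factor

Step 1 — Angular frequency: ω = 2π·f = 2π·1e+04 = 6.283e+04 rad/s.
Step 2 — Component impedances:
  R: Z = R = 793 Ω
  L: Z = jωL = j·6.283e+04·0.001 = 0 + j62.83 Ω
Step 3 — Series combination: Z_total = R + L = 793 + j62.83 Ω = 795.5∠4.5° Ω.
Step 4 — Source phasor: V = 7.36∠101.0° V = -1.404 + j7.225 V.
Step 5 — Current: I = V / Z = -0.001043 + j0.009193 A = 0.009252∠96.5° A.
Step 6 — Complex power: S = V·I* = 0.06788 + j0.005379 VA.
Step 7 — Real power: P = Re(S) = 0.06788 W.
Step 8 — Reactive power: Q = Im(S) = 0.005379 VAR.
Step 9 — Apparent power: |S| = 0.0681 VA.
Step 10 — Power factor: PF = P/|S| = 0.9969 (lagging).

(a) P = 0.06788 W  (b) Q = 0.005379 VAR  (c) S = 0.0681 VA  (d) PF = 0.9969 (lagging)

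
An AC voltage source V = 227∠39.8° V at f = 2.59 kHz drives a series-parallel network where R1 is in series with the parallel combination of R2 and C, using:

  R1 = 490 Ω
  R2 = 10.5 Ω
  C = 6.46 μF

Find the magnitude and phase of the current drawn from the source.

Step 1 — Angular frequency: ω = 2π·f = 2π·2590 = 1.627e+04 rad/s.
Step 2 — Component impedances:
  R1: Z = R = 490 Ω
  R2: Z = R = 10.5 Ω
  C: Z = 1/(jωC) = -j/(ω·C) = 0 - j9.512 Ω
Step 3 — Parallel branch: R2 || C = 1/(1/R2 + 1/C) = 4.733 - j5.224 Ω.
Step 4 — Series with R1: Z_total = R1 + (R2 || C) = 494.7 - j5.224 Ω = 494.8∠-0.6° Ω.
Step 5 — Source phasor: V = 227∠39.8° V = 174.4 + j145.3 V.
Step 6 — Ohm's law: I = V / Z_total = (174.4 + j145.3) / (494.7 - j5.224) = 0.3494 + j0.2974 A.
Step 7 — Convert to polar: |I| = 0.4588 A, ∠I = 40.4°.

I = 0.4588∠40.4° A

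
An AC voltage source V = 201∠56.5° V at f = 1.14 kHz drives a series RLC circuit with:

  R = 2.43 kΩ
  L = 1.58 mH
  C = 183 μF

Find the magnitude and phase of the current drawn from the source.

Step 1 — Angular frequency: ω = 2π·f = 2π·1140 = 7163 rad/s.
Step 2 — Component impedances:
  R: Z = R = 2430 Ω
  L: Z = jωL = j·7163·0.00158 = 0 + j11.32 Ω
  C: Z = 1/(jωC) = -j/(ω·C) = 0 - j0.7629 Ω
Step 3 — Series combination: Z_total = R + L + C = 2430 + j10.55 Ω = 2430∠0.2° Ω.
Step 4 — Source phasor: V = 201∠56.5° V = 110.9 + j167.6 V.
Step 5 — Ohm's law: I = V / Z_total = (110.9 + j167.6) / (2430 + j10.55) = 0.04595 + j0.06878 A.
Step 6 — Convert to polar: |I| = 0.08272 A, ∠I = 56.3°.

I = 0.08272∠56.3° A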